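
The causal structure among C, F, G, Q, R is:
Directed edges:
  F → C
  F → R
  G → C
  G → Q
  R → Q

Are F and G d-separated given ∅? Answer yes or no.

Bayes-Ball from F | ∅ reaches {C,Q,R}.
G ∉ reach(F|∅) ⇒ F ⊥ G | ∅.

Yes — F ⊥ G | ∅.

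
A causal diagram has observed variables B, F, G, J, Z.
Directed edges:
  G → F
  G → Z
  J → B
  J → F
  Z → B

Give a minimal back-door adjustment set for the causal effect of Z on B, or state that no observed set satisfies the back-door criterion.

Z→B: minimal back-door set ∅.

desc(Z)\{Z}={B}; candidates ⊆ {F,G,J}.
∅: Z⊥B given ∅ in G with Z→· removed — back-door holds.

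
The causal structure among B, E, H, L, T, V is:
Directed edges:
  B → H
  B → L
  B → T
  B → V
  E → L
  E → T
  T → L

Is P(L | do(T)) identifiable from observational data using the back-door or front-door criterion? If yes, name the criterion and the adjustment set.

desc(T)\{T}={L}; candidates ⊆ {B,E,H,V}.
size 0: {}; under {} T still reaches {B,E,H,L,V} ∋ L.
size 1: {B}, {E}, {H} …(+1); under {B} T still reaches {E,L} ∋ L.
{B,E}: T⊥L given {B,E} in G with T→· removed — back-door holds.
P(L|do(T)) = Σ_{B,E} P(L|T,B,E)·P(B,E).

P(L|do(T)): backdoor, adjust for {B, E}.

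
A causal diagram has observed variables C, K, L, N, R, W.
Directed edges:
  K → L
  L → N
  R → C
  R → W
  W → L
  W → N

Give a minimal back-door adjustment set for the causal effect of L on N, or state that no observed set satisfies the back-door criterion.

L→N: minimal back-door set {W}.

desc(L)\{L}={N}; candidates ⊆ {C,K,R,W}.
size 0: {}; under {} L still reaches {C,K,N,R,W} ∋ N.
{W}: L⊥N given {W} in G with L→· removed — back-door holds.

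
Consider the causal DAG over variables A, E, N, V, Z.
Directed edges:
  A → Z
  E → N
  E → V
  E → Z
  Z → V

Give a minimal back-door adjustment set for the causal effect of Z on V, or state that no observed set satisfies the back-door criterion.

Z→V: minimal back-door set {E}.

desc(Z)\{Z}={V}; candidates ⊆ {A,E,N}.
size 0: {}; under {} Z still reaches {A,E,N,V} ∋ V.
{E}: Z⊥V given {E} in G with Z→· removed — back-door holds.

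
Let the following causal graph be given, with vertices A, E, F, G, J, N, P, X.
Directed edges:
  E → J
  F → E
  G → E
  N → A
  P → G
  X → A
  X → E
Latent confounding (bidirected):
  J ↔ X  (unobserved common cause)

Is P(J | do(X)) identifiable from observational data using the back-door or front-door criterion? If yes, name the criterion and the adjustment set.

P(J|do(X)): frontdoor, adjust for {E}.

desc(X)\{X}={A,E,J}; candidates ⊆ {F,G,N,P}.
X↔J: latent back-door arc(s) into X.
size 0: {}; under {} X still reaches {J} ∋ J.
size 1: {F}, {G}, {N} …(+1); under {F} X still reaches {J} ∋ J.
size 2: {F,G}, {F,N}, {F,P} …(+3); under {F,G} X still reaches {J} ∋ J.
X↔J cannot be blocked by any observed set — no back-door set.
{E}: (i) intercepts every directed X→J path; (ii) no back-door X→{E}; (iii) {X} blocks every back-door {E}→J. Front-door holds.
P(J|do(X)) = Σ_{E} P(E|X) Σ_{X'} P(J|E,X')P(X').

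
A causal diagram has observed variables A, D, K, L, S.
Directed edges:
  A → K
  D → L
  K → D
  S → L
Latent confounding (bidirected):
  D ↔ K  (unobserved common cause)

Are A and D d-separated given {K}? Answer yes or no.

No — A and D are d-connected given {K}.

Bayes-Ball from A | {K} reaches {D,L}.
D ∈ reach(A|{K}) ⇒ A ⊥̸ D | {K}.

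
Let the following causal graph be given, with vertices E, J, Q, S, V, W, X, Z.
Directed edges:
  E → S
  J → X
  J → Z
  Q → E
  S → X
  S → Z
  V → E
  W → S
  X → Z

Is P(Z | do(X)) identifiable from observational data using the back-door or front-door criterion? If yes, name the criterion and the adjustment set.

P(Z|do(X)): backdoor, adjust for {J, S}.

desc(X)\{X}={Z}; candidates ⊆ {E,J,Q,S,V,W}.
size 0: {}; under {} X still reaches {E,J,Q,S,V,W,Z} ∋ Z.
size 1: {E}, {J}, {Q} …(+3); under {E} X still reaches {J,S,W,Z} ∋ Z.
{J,S}: X⊥Z given {J,S} in G with X→· removed — back-door holds.
P(Z|do(X)) = Σ_{J,S} P(Z|X,J,S)·P(J,S).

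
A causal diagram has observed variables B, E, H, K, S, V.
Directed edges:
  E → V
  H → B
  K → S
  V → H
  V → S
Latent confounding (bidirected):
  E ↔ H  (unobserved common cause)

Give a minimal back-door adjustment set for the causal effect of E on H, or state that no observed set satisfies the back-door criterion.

desc(E)\{E}={B,H,S,V}; candidates ⊆ {K}.
E↔H: latent back-door arc(s) into E.
size 0: {}; under {} E still reaches {B,H} ∋ H.
size 1: {K}; under {K} E still reaches {B,H} ∋ H.
E↔H cannot be blocked by any observed set — no back-door set.

E→H: no observed back-door set.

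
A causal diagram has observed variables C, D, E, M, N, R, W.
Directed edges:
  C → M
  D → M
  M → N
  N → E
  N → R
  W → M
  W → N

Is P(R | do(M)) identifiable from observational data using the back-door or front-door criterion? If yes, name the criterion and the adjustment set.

P(R|do(M)): backdoor, adjust for {W}.

desc(M)\{M}={E,N,R}; candidates ⊆ {C,D,W}.
size 0: {}; under {} M still reaches {C,D,E,N,R,W} ∋ R.
{W}: M⊥R given {W} in G with M→· removed — back-door holds.
P(R|do(M)) = Σ_{W} P(R|M,W)·P(W).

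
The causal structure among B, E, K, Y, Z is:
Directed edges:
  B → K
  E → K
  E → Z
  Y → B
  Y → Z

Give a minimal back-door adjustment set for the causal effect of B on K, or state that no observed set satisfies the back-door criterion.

desc(B)\{B}={K}; candidates ⊆ {E,Y,Z}.
∅: B⊥K given ∅ in G with B→· removed — back-door holds.

B→K: minimal back-door set ∅.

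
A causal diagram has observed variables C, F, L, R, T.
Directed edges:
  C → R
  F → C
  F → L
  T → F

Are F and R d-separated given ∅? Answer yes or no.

No — F and R are d-connected given ∅.

Bayes-Ball from F | ∅ reaches {C,L,R,T}.
R ∈ reach(F|∅) ⇒ F ⊥̸ R | ∅.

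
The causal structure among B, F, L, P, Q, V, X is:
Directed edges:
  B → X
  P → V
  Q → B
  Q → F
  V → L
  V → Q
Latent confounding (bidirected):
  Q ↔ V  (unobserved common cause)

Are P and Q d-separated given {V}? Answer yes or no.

Bayes-Ball from P | {V} reaches {B,F,Q,X}.
Q ∈ reach(P|{V}) ⇒ P ⊥̸ Q | {V}.

No — P and Q are d-connected given {V}.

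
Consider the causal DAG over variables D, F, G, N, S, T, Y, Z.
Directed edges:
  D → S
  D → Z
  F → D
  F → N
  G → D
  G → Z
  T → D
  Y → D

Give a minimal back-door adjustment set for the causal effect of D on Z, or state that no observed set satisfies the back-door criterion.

desc(D)\{D}={S,Z}; candidates ⊆ {F,G,N,T,Y}.
size 0: {}; under {} D still reaches {F,G,N,T,Y,Z} ∋ Z.
{G}: D⊥Z given {G} in G with D→· removed — back-door holds.

D→Z: minimal back-door set {G}.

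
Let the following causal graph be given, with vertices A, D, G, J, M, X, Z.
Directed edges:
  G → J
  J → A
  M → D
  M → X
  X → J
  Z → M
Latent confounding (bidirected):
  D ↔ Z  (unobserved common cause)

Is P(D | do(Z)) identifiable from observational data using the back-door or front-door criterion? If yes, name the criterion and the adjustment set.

desc(Z)\{Z}={A,D,J,M,X}; candidates ⊆ {G}.
Z↔D: latent back-door arc(s) into Z.
size 0: {}; under {} Z still reaches {D} ∋ D.
size 1: {G}; under {G} Z still reaches {D} ∋ D.
Z↔D cannot be blocked by any observed set — no back-door set.
{M}: (i) intercepts every directed Z→D path; (ii) no back-door Z→{M}; (iii) {Z} blocks every back-door {M}→D. Front-door holds.
P(D|do(Z)) = Σ_{M} P(M|Z) Σ_{Z'} P(D|M,Z')P(Z').

P(D|do(Z)): frontdoor, adjust for {M}.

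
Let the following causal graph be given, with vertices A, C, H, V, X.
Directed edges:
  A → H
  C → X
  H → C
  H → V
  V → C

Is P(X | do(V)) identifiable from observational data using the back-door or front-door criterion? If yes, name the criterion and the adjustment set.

P(X|do(V)): backdoor, adjust for {H}.

desc(V)\{V}={C,X}; candidates ⊆ {A,H}.
size 0: {}; under {} V still reaches {A,C,H,X} ∋ X.
{H}: V⊥X given {H} in G with V→· removed — back-door holds.
P(X|do(V)) = Σ_{H} P(X|V,H)·P(H).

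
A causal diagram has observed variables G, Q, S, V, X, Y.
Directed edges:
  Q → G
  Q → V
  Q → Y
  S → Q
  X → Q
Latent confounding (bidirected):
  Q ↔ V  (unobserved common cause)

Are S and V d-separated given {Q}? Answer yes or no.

Bayes-Ball from S | {Q} reaches {V,X}.
V ∈ reach(S|{Q}) ⇒ S ⊥̸ V | {Q}.

No — S and V are d-connected given {Q}.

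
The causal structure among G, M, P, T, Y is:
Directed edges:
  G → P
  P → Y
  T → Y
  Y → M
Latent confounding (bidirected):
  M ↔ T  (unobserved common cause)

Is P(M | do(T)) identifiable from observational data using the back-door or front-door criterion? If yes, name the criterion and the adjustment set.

desc(T)\{T}={M,Y}; candidates ⊆ {G,P}.
T↔M: latent back-door arc(s) into T.
size 0: {}; under {} T still reaches {M} ∋ M.
size 1: {G}, {P}; under {G} T still reaches {M} ∋ M.
size 2: {G,P}; under {G,P} T still reaches {M} ∋ M.
T↔M cannot be blocked by any observed set — no back-door set.
{Y}: (i) intercepts every directed T→M path; (ii) no back-door T→{Y}; (iii) {T} blocks every back-door {Y}→M. Front-door holds.
P(M|do(T)) = Σ_{Y} P(Y|T) Σ_{T'} P(M|Y,T')P(T').

P(M|do(T)): frontdoor, adjust for {Y}.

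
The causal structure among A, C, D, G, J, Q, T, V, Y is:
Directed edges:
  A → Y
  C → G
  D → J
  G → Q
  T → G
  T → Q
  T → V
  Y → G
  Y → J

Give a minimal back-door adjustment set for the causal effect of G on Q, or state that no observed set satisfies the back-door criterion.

desc(G)\{G}={Q}; candidates ⊆ {A,C,D,J,T,V,Y}.
size 0: {}; under {} G still reaches {A,C,J,Q,T,V,Y} ∋ Q.
{T}: G⊥Q given {T} in G with G→· removed — back-door holds.

G→Q: minimal back-door set {T}.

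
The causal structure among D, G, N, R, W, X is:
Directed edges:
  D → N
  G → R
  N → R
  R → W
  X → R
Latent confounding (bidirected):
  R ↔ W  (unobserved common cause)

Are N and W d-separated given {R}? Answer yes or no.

No — N and W are d-connected given {R}.

Bayes-Ball from N | {R} reaches {D,G,W,X}.
W ∈ reach(N|{R}) ⇒ N ⊥̸ W | {R}.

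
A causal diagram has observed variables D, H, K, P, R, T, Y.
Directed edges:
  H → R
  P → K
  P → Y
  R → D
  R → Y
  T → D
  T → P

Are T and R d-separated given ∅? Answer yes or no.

Yes — T ⊥ R | ∅.

Bayes-Ball from T | ∅ reaches {D,K,P,Y}.
R ∉ reach(T|∅) ⇒ T ⊥ R | ∅.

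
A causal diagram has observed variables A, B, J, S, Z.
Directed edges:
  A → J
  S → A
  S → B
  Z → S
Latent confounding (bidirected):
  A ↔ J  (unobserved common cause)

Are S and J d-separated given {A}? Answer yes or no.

No — S and J are d-connected given {A}.

Bayes-Ball from S | {A} reaches {B,J,Z}.
J ∈ reach(S|{A}) ⇒ S ⊥̸ J | {A}.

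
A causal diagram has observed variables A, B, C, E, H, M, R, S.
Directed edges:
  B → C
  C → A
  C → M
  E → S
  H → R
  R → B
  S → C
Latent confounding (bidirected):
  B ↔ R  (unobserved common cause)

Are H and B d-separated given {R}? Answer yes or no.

Bayes-Ball from H | {R} reaches {A,B,C,M}.
B ∈ reach(H|{R}) ⇒ H ⊥̸ B | {R}.

No — H and B are d-connected given {R}.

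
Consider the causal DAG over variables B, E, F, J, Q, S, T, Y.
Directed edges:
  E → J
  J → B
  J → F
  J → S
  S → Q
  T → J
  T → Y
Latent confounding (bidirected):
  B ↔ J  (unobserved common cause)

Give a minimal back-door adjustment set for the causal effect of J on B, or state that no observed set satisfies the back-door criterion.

desc(J)\{J}={B,F,Q,S}; candidates ⊆ {E,T,Y}.
J↔B: latent back-door arc(s) into J.
size 0: {}; under {} J still reaches {B,E,T,Y} ∋ B.
size 1: {E}, {T}, {Y}; under {E} J still reaches {B,T,Y} ∋ B.
size 2: {E,T}, {E,Y}, {T,Y}; under {E,T} J still reaches {B} ∋ B.
J↔B cannot be blocked by any observed set — no back-door set.

J→B: no observed back-door set.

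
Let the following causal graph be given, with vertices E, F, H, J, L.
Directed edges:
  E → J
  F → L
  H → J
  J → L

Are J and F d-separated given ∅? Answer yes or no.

Yes — J ⊥ F | ∅.

Bayes-Ball from J | ∅ reaches {E,H,L}.
F ∉ reach(J|∅) ⇒ J ⊥ F | ∅.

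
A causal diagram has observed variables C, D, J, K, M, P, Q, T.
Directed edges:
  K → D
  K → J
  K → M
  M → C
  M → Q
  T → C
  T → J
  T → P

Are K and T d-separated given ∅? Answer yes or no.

Bayes-Ball from K | ∅ reaches {C,D,J,M,Q}.
T ∉ reach(K|∅) ⇒ K ⊥ T | ∅.

Yes — K ⊥ T | ∅.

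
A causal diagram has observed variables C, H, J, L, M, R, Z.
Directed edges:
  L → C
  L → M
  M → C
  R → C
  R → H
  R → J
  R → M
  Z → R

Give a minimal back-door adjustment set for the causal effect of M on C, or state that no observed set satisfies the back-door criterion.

desc(M)\{M}={C}; candidates ⊆ {H,J,L,R,Z}.
size 0: {}; under {} M still reaches {C,H,J,L,R,Z} ∋ C.
size 1: {H}, {J}, {L} …(+2); under {H} M still reaches {C,J,L,R,Z} ∋ C.
{L,R}: M⊥C given {L,R} in G with M→· removed — back-door holds.

M→C: minimal back-door set {L, R}.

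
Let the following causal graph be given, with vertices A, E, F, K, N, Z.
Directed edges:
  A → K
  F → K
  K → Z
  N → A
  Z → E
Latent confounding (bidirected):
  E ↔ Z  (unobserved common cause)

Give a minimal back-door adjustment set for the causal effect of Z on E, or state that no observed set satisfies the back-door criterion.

Z→E: no observed back-door set.

desc(Z)\{Z}={E}; candidates ⊆ {A,F,K,N}.
Z↔E: latent back-door arc(s) into Z.
size 0: {}; under {} Z still reaches {A,E,F,K,N} ∋ E.
size 1: {A}, {F}, {K} …(+1); under {A} Z still reaches {E,F,K} ∋ E.
size 2: {A,F}, {A,K}, {A,N} …(+3); under {A,F} Z still reaches {E,K} ∋ E.
Z↔E cannot be blocked by any observed set — no back-door set.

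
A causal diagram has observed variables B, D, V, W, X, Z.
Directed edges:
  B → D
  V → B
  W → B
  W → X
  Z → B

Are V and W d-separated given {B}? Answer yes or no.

Bayes-Ball from V | {B} reaches {W,X,Z}.
W ∈ reach(V|{B}) ⇒ V ⊥̸ W | {B}.

No — V and W are d-connected given {B}.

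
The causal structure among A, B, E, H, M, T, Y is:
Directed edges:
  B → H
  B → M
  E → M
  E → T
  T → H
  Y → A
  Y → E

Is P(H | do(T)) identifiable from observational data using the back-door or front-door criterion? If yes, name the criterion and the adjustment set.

desc(T)\{T}={H}; candidates ⊆ {A,B,E,M,Y}.
∅: T⊥H given ∅ in G with T→· removed — back-door holds.
P(H|do(T)) = P(H|T) — no adjustment needed.

P(H|do(T)): backdoor, adjust for ∅.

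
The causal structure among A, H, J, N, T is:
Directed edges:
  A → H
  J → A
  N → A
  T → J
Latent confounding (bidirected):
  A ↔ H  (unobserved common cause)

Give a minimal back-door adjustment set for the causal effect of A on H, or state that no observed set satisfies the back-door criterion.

desc(A)\{A}={H}; candidates ⊆ {J,N,T}.
A↔H: latent back-door arc(s) into A.
size 0: {}; under {} A still reaches {H,J,N,T} ∋ H.
size 1: {J}, {N}, {T}; under {J} A still reaches {H,N} ∋ H.
size 2: {J,N}, {J,T}, {N,T}; under {J,N} A still reaches {H} ∋ H.
A↔H cannot be blocked by any observed set — no back-door set.

A→H: no observed back-door set.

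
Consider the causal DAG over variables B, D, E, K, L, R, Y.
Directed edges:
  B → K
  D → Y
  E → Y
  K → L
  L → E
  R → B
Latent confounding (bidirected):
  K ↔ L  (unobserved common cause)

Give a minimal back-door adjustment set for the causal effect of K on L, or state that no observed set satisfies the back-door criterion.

K→L: no observed back-door set.

desc(K)\{K}={E,L,Y}; candidates ⊆ {B,D,R}.
K↔L: latent back-door arc(s) into K.
size 0: {}; under {} K still reaches {B,E,L,R,Y} ∋ L.
size 1: {B}, {D}, {R}; under {B} K still reaches {E,L,Y} ∋ L.
size 2: {B,D}, {B,R}, {D,R}; under {B,D} K still reaches {E,L,Y} ∋ L.
K↔L cannot be blocked by any observed set — no back-door set.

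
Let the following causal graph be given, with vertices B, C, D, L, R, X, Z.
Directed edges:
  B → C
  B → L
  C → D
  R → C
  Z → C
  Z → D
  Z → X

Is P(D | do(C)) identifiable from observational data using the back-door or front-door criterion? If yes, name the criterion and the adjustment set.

P(D|do(C)): backdoor, adjust for {Z}.

desc(C)\{C}={D}; candidates ⊆ {B,L,R,X,Z}.
size 0: {}; under {} C still reaches {B,D,L,R,X,Z} ∋ D.
{Z}: C⊥D given {Z} in G with C→· removed — back-door holds.
P(D|do(C)) = Σ_{Z} P(D|C,Z)·P(Z).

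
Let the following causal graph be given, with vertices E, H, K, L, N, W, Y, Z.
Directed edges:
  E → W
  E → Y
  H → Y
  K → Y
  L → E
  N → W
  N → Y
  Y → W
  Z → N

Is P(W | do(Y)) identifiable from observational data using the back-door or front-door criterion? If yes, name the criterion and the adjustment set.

P(W|do(Y)): backdoor, adjust for {E, N}.

desc(Y)\{Y}={W}; candidates ⊆ {E,H,K,L,N,Z}.
size 0: {}; under {} Y still reaches {E,H,K,L,N,W,Z} ∋ W.
size 1: {E}, {H}, {K} …(+3); under {E} Y still reaches {H,K,N,W,Z} ∋ W.
{E,N}: Y⊥W given {E,N} in G with Y→· removed — back-door holds.
P(W|do(Y)) = Σ_{E,N} P(W|Y,E,N)·P(E,N).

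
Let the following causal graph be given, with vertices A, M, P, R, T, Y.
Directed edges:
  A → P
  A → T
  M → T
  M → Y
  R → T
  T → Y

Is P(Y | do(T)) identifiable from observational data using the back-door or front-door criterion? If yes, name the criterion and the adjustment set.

desc(T)\{T}={Y}; candidates ⊆ {A,M,P,R}.
size 0: {}; under {} T still reaches {A,M,P,R,Y} ∋ Y.
{M}: T⊥Y given {M} in G with T→· removed — back-door holds.
P(Y|do(T)) = Σ_{M} P(Y|T,M)·P(M).

P(Y|do(T)): backdoor, adjust for {M}.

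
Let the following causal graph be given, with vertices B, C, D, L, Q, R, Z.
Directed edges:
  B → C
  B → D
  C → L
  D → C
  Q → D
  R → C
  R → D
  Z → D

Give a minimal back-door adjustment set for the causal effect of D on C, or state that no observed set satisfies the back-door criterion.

desc(D)\{D}={C,L}; candidates ⊆ {B,Q,R,Z}.
size 0: {}; under {} D still reaches {B,C,L,Q,R,Z} ∋ C.
size 1: {B}, {Q}, {R} …(+1); under {B} D still reaches {C,L,Q,R,Z} ∋ C.
{B,R}: D⊥C given {B,R} in G with D→· removed — back-door holds.

D→C: minimal back-door set {B, R}.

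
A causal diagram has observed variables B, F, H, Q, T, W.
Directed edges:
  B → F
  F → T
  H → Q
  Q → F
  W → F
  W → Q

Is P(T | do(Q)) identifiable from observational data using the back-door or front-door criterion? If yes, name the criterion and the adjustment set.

P(T|do(Q)): backdoor, adjust for {W}.

desc(Q)\{Q}={F,T}; candidates ⊆ {B,H,W}.
size 0: {}; under {} Q still reaches {F,H,T,W} ∋ T.
{W}: Q⊥T given {W} in G with Q→· removed — back-door holds.
P(T|do(Q)) = Σ_{W} P(T|Q,W)·P(W).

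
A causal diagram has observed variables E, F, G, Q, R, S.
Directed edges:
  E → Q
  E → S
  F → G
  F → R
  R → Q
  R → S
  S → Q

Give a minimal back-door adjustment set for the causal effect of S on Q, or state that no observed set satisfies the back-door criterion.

desc(S)\{S}={Q}; candidates ⊆ {E,F,G,R}.
size 0: {}; under {} S still reaches {E,F,G,Q,R} ∋ Q.
size 1: {E}, {F}, {G} …(+1); under {E} S still reaches {F,G,Q,R} ∋ Q.
{E,R}: S⊥Q given {E,R} in G with S→· removed — back-door holds.

S→Q: minimal back-door set {E, R}.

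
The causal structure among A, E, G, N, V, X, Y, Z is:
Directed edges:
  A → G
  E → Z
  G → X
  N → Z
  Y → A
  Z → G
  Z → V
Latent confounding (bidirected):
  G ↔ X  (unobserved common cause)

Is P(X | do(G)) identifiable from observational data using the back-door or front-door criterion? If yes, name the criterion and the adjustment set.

P(X|do(G)): not identifiable (no BD/FD set).

desc(G)\{G}={X}; candidates ⊆ {A,E,N,V,Y,Z}.
G↔X: latent back-door arc(s) into G.
size 0: {}; under {} G still reaches {A,E,N,V,X,Y,Z} ∋ X.
size 1: {A}, {E}, {N} …(+3); under {A} G still reaches {E,N,V,X,Z} ∋ X.
size 2: {A,E}, {A,N}, {A,V} …(+12); under {A,E} G still reaches {N,V,X,Z} ∋ X.
G↔X cannot be blocked by any observed set — no back-door set.
No mediator lies on a directed G→…→X path.
Neither criterion identifies P(X|do(G)) in this graph.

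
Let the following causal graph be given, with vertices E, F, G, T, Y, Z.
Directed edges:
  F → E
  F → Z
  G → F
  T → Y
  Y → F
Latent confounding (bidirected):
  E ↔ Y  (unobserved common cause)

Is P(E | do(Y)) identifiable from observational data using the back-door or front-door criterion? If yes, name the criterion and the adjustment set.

desc(Y)\{Y}={E,F,Z}; candidates ⊆ {G,T}.
Y↔E: latent back-door arc(s) into Y.
size 0: {}; under {} Y still reaches {E,T} ∋ E.
size 1: {G}, {T}; under {G} Y still reaches {E,T} ∋ E.
size 2: {G,T}; under {G,T} Y still reaches {E} ∋ E.
Y↔E cannot be blocked by any observed set — no back-door set.
{F}: (i) intercepts every directed Y→E path; (ii) no back-door Y→{F}; (iii) {Y} blocks every back-door {F}→E. Front-door holds.
P(E|do(Y)) = Σ_{F} P(F|Y) Σ_{Y'} P(E|F,Y')P(Y').

P(E|do(Y)): frontdoor, adjust for {F}.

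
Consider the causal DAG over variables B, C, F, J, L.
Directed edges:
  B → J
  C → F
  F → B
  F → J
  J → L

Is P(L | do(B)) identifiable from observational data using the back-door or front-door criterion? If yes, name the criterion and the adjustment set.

desc(B)\{B}={J,L}; candidates ⊆ {C,F}.
size 0: {}; under {} B still reaches {C,F,J,L} ∋ L.
{F}: B⊥L given {F} in G with B→· removed — back-door holds.
P(L|do(B)) = Σ_{F} P(L|B,F)·P(F).

P(L|do(B)): backdoor, adjust for {F}.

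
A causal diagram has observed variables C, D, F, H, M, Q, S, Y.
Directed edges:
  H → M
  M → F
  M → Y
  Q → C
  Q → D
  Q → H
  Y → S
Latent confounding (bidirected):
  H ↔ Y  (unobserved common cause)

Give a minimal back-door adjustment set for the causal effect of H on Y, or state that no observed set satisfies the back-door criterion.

desc(H)\{H}={F,M,S,Y}; candidates ⊆ {C,D,Q}.
H↔Y: latent back-door arc(s) into H.
size 0: {}; under {} H still reaches {C,D,Q,S,Y} ∋ Y.
size 1: {C}, {D}, {Q}; under {C} H still reaches {D,Q,S,Y} ∋ Y.
size 2: {C,D}, {C,Q}, {D,Q}; under {C,D} H still reaches {Q,S,Y} ∋ Y.
H↔Y cannot be blocked by any observed set — no back-door set.

H→Y: no observed back-door set.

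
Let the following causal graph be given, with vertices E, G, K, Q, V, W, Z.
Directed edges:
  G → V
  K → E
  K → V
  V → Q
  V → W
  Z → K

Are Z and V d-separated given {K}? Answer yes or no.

Yes — Z ⊥ V | {K}.

Bayes-Ball from Z | {K} reaches ∅.
V ∉ reach(Z|{K}) ⇒ Z ⊥ V | {K}.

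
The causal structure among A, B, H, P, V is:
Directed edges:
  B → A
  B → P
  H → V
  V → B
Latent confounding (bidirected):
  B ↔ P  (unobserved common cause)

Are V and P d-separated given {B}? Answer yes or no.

No — V and P are d-connected given {B}.

Bayes-Ball from V | {B} reaches {H,P}.
P ∈ reach(V|{B}) ⇒ V ⊥̸ P | {B}.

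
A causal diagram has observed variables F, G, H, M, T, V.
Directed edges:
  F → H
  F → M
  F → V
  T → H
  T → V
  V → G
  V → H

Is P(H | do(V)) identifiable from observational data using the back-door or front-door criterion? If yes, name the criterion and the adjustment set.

P(H|do(V)): backdoor, adjust for {F, T}.

desc(V)\{V}={G,H}; candidates ⊆ {F,M,T}.
size 0: {}; under {} V still reaches {F,H,M,T} ∋ H.
size 1: {F}, {M}, {T}; under {F} V still reaches {H,T} ∋ H.
{F,T}: V⊥H given {F,T} in G with V→· removed — back-door holds.
P(H|do(V)) = Σ_{F,T} P(H|V,F,T)·P(F,T).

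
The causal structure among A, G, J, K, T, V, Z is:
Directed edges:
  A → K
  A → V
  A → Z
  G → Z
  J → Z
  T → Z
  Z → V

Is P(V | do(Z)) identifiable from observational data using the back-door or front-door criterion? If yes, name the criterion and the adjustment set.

P(V|do(Z)): backdoor, adjust for {A}.

desc(Z)\{Z}={V}; candidates ⊆ {A,G,J,K,T}.
size 0: {}; under {} Z still reaches {A,G,J,K,T,V} ∋ V.
{A}: Z⊥V given {A} in G with Z→· removed — back-door holds.
P(V|do(Z)) = Σ_{A} P(V|Z,A)·P(A).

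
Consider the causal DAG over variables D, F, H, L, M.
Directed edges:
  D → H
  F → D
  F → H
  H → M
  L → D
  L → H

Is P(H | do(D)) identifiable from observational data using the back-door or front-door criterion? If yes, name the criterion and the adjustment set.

P(H|do(D)): backdoor, adjust for {F, L}.

desc(D)\{D}={H,M}; candidates ⊆ {F,L}.
size 0: {}; under {} D still reaches {F,H,L,M} ∋ H.
size 1: {F}, {L}; under {F} D still reaches {H,L,M} ∋ H.
{F,L}: D⊥H given {F,L} in G with D→· removed — back-door holds.
P(H|do(D)) = Σ_{F,L} P(H|D,F,L)·P(F,L).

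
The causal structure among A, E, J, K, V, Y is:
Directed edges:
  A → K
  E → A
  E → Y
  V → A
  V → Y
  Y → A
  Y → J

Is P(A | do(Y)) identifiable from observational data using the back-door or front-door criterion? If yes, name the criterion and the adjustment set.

desc(Y)\{Y}={A,J,K}; candidates ⊆ {E,V}.
size 0: {}; under {} Y still reaches {A,E,K,V} ∋ A.
size 1: {E}, {V}; under {E} Y still reaches {A,K,V} ∋ A.
{E,V}: Y⊥A given {E,V} in G with Y→· removed — back-door holds.
P(A|do(Y)) = Σ_{E,V} P(A|Y,E,V)·P(E,V).

P(A|do(Y)): backdoor, adjust for {E, V}.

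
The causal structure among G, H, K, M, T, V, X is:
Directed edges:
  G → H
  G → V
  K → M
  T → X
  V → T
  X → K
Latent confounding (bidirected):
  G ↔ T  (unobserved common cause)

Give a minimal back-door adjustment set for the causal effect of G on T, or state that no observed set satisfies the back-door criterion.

G→T: no observed back-door set.

desc(G)\{G}={H,K,M,T,V,X}; candidates ⊆ {—}.
G↔T: latent back-door arc(s) into G.
size 0: {}; under {} G still reaches {K,M,T,X} ∋ T.
G↔T cannot be blocked by any observed set — no back-door set.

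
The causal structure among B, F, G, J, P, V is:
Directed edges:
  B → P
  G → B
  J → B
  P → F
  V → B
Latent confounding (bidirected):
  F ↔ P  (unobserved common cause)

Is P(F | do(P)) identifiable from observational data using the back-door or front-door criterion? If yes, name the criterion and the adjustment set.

P(F|do(P)): not identifiable (no BD/FD set).

desc(P)\{P}={F}; candidates ⊆ {B,G,J,V}.
P↔F: latent back-door arc(s) into P.
size 0: {}; under {} P still reaches {B,F,G,J,V} ∋ F.
size 1: {B}, {G}, {J} …(+1); under {B} P still reaches {F} ∋ F.
size 2: {B,G}, {B,J}, {B,V} …(+3); under {B,G} P still reaches {F} ∋ F.
P↔F cannot be blocked by any observed set — no back-door set.
No mediator lies on a directed P→…→F path.
Neither criterion identifies P(F|do(P)) in this graph.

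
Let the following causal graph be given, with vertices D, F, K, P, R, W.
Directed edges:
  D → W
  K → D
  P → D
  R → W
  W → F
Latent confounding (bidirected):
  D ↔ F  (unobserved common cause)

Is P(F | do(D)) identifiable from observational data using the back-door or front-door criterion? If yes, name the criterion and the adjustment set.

P(F|do(D)): frontdoor, adjust for {W}.

desc(D)\{D}={F,W}; candidates ⊆ {K,P,R}.
D↔F: latent back-door arc(s) into D.
size 0: {}; under {} D still reaches {F,K,P} ∋ F.
size 1: {K}, {P}, {R}; under {K} D still reaches {F,P} ∋ F.
size 2: {K,P}, {K,R}, {P,R}; under {K,P} D still reaches {F} ∋ F.
D↔F cannot be blocked by any observed set — no back-door set.
{W}: (i) intercepts every directed D→F path; (ii) no back-door D→{W}; (iii) {D} blocks every back-door {W}→F. Front-door holds.
P(F|do(D)) = Σ_{W} P(W|D) Σ_{D'} P(F|W,D')P(D').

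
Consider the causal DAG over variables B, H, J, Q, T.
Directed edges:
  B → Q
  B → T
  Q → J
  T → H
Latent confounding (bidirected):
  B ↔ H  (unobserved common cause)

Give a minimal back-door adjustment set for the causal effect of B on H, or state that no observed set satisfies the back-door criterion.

desc(B)\{B}={H,J,Q,T}; candidates ⊆ {—}.
B↔H: latent back-door arc(s) into B.
size 0: {}; under {} B still reaches {H} ∋ H.
B↔H cannot be blocked by any observed set — no back-door set.

B→H: no observed back-door set.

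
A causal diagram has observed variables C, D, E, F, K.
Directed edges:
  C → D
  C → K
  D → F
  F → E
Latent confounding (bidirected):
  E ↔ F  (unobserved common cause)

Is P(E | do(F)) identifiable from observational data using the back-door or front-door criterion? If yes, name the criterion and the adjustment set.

P(E|do(F)): not identifiable (no BD/FD set).

desc(F)\{F}={E}; candidates ⊆ {C,D,K}.
F↔E: latent back-door arc(s) into F.
size 0: {}; under {} F still reaches {C,D,E,K} ∋ E.
size 1: {C}, {D}, {K}; under {C} F still reaches {D,E} ∋ E.
size 2: {C,D}, {C,K}, {D,K}; under {C,D} F still reaches {E} ∋ E.
F↔E cannot be blocked by any observed set — no back-door set.
No mediator lies on a directed F→…→E path.
Neither criterion identifies P(E|do(F)) in this graph.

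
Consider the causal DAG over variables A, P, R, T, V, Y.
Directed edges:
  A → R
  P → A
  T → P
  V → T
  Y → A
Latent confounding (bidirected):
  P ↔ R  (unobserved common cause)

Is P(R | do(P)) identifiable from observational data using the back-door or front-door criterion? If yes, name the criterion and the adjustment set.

P(R|do(P)): frontdoor, adjust for {A}.

desc(P)\{P}={A,R}; candidates ⊆ {T,V,Y}.
P↔R: latent back-door arc(s) into P.
size 0: {}; under {} P still reaches {R,T,V} ∋ R.
size 1: {T}, {V}, {Y}; under {T} P still reaches {R} ∋ R.
size 2: {T,V}, {T,Y}, {V,Y}; under {T,V} P still reaches {R} ∋ R.
P↔R cannot be blocked by any observed set — no back-door set.
{A}: (i) intercepts every directed P→R path; (ii) no back-door P→{A}; (iii) {P} blocks every back-door {A}→R. Front-door holds.
P(R|do(P)) = Σ_{A} P(A|P) Σ_{P'} P(R|A,P')P(P').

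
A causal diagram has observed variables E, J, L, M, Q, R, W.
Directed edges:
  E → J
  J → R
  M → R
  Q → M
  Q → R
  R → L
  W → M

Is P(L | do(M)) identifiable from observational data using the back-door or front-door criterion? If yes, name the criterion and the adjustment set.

P(L|do(M)): backdoor, adjust for {Q}.

desc(M)\{M}={L,R}; candidates ⊆ {E,J,Q,W}.
size 0: {}; under {} M still reaches {L,Q,R,W} ∋ L.
{Q}: M⊥L given {Q} in G with M→· removed — back-door holds.
P(L|do(M)) = Σ_{Q} P(L|M,Q)·P(Q).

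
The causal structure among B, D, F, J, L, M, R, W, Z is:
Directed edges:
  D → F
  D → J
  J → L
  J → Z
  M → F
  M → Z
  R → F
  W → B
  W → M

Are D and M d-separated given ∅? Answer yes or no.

Bayes-Ball from D | ∅ reaches {F,J,L,Z}.
M ∉ reach(D|∅) ⇒ D ⊥ M | ∅.

Yes — D ⊥ M | ∅.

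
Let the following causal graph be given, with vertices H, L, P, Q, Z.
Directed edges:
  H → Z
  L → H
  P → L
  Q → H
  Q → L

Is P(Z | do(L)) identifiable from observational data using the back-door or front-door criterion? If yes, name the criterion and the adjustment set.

desc(L)\{L}={H,Z}; candidates ⊆ {P,Q}.
size 0: {}; under {} L still reaches {H,P,Q,Z} ∋ Z.
{Q}: L⊥Z given {Q} in G with L→· removed — back-door holds.
P(Z|do(L)) = Σ_{Q} P(Z|L,Q)·P(Q).

P(Z|do(L)): backdoor, adjust for {Q}.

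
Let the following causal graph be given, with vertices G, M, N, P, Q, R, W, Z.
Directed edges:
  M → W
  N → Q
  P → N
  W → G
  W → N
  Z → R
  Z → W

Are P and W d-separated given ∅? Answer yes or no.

Bayes-Ball from P | ∅ reaches {N,Q}.
W ∉ reach(P|∅) ⇒ P ⊥ W | ∅.

Yes — P ⊥ W | ∅.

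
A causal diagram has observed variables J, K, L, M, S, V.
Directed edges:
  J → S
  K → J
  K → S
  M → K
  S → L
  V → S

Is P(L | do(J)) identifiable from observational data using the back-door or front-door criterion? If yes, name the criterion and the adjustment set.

P(L|do(J)): backdoor, adjust for {K}.

desc(J)\{J}={L,S}; candidates ⊆ {K,M,V}.
size 0: {}; under {} J still reaches {K,L,M,S} ∋ L.
{K}: J⊥L given {K} in G with J→· removed — back-door holds.
P(L|do(J)) = Σ_{K} P(L|J,K)·P(K).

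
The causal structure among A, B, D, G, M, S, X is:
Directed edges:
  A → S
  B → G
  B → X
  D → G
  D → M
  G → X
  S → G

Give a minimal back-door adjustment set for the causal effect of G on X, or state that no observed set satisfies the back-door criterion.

G→X: minimal back-door set {B}.

desc(G)\{G}={X}; candidates ⊆ {A,B,D,M,S}.
size 0: {}; under {} G still reaches {A,B,D,M,S,X} ∋ X.
{B}: G⊥X given {B} in G with G→· removed — back-door holds.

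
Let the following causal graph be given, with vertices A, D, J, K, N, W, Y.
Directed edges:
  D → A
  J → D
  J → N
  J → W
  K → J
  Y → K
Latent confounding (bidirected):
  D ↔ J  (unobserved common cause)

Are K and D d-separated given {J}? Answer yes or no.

No — K and D are d-connected given {J}.

Bayes-Ball from K | {J} reaches {A,D,Y}.
D ∈ reach(K|{J}) ⇒ K ⊥̸ D | {J}.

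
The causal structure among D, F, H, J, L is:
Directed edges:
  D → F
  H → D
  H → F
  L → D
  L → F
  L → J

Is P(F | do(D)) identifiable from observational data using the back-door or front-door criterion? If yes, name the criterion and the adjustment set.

desc(D)\{D}={F}; candidates ⊆ {H,J,L}.
size 0: {}; under {} D still reaches {F,H,J,L} ∋ F.
size 1: {H}, {J}, {L}; under {H} D still reaches {F,J,L} ∋ F.
{H,L}: D⊥F given {H,L} in G with D→· removed — back-door holds.
P(F|do(D)) = Σ_{H,L} P(F|D,H,L)·P(H,L).

P(F|do(D)): backdoor, adjust for {H, L}.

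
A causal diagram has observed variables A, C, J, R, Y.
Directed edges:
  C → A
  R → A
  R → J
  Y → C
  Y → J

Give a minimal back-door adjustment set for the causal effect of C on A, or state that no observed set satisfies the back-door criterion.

desc(C)\{C}={A}; candidates ⊆ {J,R,Y}.
∅: C⊥A given ∅ in G with C→· removed — back-door holds.

C→A: minimal back-door set ∅.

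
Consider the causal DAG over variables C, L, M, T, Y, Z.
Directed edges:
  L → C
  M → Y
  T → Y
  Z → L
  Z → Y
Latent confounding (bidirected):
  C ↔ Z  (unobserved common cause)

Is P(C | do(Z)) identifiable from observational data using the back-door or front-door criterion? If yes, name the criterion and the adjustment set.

P(C|do(Z)): frontdoor, adjust for {L}.

desc(Z)\{Z}={C,L,Y}; candidates ⊆ {M,T}.
Z↔C: latent back-door arc(s) into Z.
size 0: {}; under {} Z still reaches {C} ∋ C.
size 1: {M}, {T}; under {M} Z still reaches {C} ∋ C.
size 2: {M,T}; under {M,T} Z still reaches {C} ∋ C.
Z↔C cannot be blocked by any observed set — no back-door set.
{L}: (i) intercepts every directed Z→C path; (ii) no back-door Z→{L}; (iii) {Z} blocks every back-door {L}→C. Front-door holds.
P(C|do(Z)) = Σ_{L} P(L|Z) Σ_{Z'} P(C|L,Z')P(Z').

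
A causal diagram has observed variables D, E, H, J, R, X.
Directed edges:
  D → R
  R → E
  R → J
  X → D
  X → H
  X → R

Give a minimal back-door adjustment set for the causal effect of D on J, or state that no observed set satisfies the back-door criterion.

desc(D)\{D}={E,J,R}; candidates ⊆ {H,X}.
size 0: {}; under {} D still reaches {E,H,J,R,X} ∋ J.
{X}: D⊥J given {X} in G with D→· removed — back-door holds.

D→J: minimal back-door set {X}.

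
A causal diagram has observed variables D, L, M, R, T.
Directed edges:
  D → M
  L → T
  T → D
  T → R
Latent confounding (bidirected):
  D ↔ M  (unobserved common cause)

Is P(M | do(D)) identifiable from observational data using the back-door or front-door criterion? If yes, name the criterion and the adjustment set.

desc(D)\{D}={M}; candidates ⊆ {L,R,T}.
D↔M: latent back-door arc(s) into D.
size 0: {}; under {} D still reaches {L,M,R,T} ∋ M.
size 1: {L}, {R}, {T}; under {L} D still reaches {M,R,T} ∋ M.
size 2: {L,R}, {L,T}, {R,T}; under {L,R} D still reaches {M,T} ∋ M.
D↔M cannot be blocked by any observed set — no back-door set.
No mediator lies on a directed D→…→M path.
Neither criterion identifies P(M|do(D)) in this graph.

P(M|do(D)): not identifiable (no BD/FD set).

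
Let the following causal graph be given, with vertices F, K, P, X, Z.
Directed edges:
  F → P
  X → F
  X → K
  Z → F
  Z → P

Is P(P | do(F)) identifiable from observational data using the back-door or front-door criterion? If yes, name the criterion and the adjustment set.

desc(F)\{F}={P}; candidates ⊆ {K,X,Z}.
size 0: {}; under {} F still reaches {K,P,X,Z} ∋ P.
{Z}: F⊥P given {Z} in G with F→· removed — back-door holds.
P(P|do(F)) = Σ_{Z} P(P|F,Z)·P(Z).

P(P|do(F)): backdoor, adjust for {Z}.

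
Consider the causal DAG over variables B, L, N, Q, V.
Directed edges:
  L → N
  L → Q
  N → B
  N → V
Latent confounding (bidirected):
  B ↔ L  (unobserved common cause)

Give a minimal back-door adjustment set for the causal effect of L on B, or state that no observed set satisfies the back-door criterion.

L→B: no observed back-door set.

desc(L)\{L}={B,N,Q,V}; candidates ⊆ {—}.
L↔B: latent back-door arc(s) into L.
size 0: {}; under {} L still reaches {B} ∋ B.
L↔B cannot be blocked by any observed set — no back-door set.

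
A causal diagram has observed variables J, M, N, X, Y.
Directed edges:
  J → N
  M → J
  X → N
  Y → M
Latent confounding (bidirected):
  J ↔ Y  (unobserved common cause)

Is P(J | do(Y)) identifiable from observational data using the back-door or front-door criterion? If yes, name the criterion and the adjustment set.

desc(Y)\{Y}={J,M,N}; candidates ⊆ {X}.
Y↔J: latent back-door arc(s) into Y.
size 0: {}; under {} Y still reaches {J,N} ∋ J.
size 1: {X}; under {X} Y still reaches {J,N} ∋ J.
Y↔J cannot be blocked by any observed set — no back-door set.
{M}: (i) intercepts every directed Y→J path; (ii) no back-door Y→{M}; (iii) {Y} blocks every back-door {M}→J. Front-door holds.
P(J|do(Y)) = Σ_{M} P(M|Y) Σ_{Y'} P(J|M,Y')P(Y').

P(J|do(Y)): frontdoor, adjust for {M}.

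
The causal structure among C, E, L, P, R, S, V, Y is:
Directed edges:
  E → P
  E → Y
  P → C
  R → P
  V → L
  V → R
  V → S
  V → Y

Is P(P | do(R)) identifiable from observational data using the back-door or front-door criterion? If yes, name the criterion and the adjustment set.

desc(R)\{R}={C,P}; candidates ⊆ {E,L,S,V,Y}.
∅: R⊥P given ∅ in G with R→· removed — back-door holds.
P(P|do(R)) = P(P|R) — no adjustment needed.

P(P|do(R)): backdoor, adjust for ∅.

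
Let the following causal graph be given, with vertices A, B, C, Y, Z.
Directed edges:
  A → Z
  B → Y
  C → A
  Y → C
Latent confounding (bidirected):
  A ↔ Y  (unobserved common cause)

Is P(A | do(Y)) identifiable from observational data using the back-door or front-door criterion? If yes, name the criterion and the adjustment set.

desc(Y)\{Y}={A,C,Z}; candidates ⊆ {B}.
Y↔A: latent back-door arc(s) into Y.
size 0: {}; under {} Y still reaches {A,B,Z} ∋ A.
size 1: {B}; under {B} Y still reaches {A,Z} ∋ A.
Y↔A cannot be blocked by any observed set — no back-door set.
{C}: (i) intercepts every directed Y→A path; (ii) no back-door Y→{C}; (iii) {Y} blocks every back-door {C}→A. Front-door holds.
P(A|do(Y)) = Σ_{C} P(C|Y) Σ_{Y'} P(A|C,Y')P(Y').

P(A|do(Y)): frontdoor, adjust for {C}.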